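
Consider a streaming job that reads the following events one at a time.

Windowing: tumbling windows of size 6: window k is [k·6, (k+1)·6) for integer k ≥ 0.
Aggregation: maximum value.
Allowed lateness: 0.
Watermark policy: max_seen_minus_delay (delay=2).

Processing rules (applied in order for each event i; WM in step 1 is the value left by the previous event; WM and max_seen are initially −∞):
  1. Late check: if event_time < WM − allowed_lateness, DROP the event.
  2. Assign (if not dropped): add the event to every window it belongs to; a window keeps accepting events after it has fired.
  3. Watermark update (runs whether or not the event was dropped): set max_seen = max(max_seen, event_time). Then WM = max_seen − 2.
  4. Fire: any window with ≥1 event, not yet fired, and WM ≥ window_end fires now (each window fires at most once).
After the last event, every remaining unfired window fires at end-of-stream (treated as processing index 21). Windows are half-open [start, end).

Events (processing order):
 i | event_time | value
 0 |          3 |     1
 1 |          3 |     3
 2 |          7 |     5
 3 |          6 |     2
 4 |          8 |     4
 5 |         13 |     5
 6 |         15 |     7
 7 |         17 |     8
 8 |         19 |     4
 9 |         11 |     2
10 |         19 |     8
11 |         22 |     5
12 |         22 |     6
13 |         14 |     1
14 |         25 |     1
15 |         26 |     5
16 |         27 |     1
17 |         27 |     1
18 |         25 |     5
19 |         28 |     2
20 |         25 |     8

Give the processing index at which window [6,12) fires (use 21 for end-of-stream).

6

i=0 t=3 v=1: → [0,6); WM=1
i=1 t=3 v=3: → [0,6); WM=1
i=2 t=7 v=5: → [6,12); WM=5
i=3 t=6 v=2: → [6,12); WM=5
i=4 t=8 v=4: → [6,12); WM=6; [0,6) fires=3
i=5 t=13 v=5: → [12,18); WM=11
i=6 t=15 v=7: → [12,18); WM=13; [6,12) fires=5
i=7 t=17 v=8: → [12,18); WM=15
i=8 t=19 v=4: → [18,24); WM=17
i=9 t=11 v=2: DROP (t<17-0); WM=17
i=10 t=19 v=8: → [18,24); WM=17
i=11 t=22 v=5: → [18,24); WM=20; [12,18) fires=8
i=12 t=22 v=6: → [18,24); WM=20
i=13 t=14 v=1: DROP (t<20-0); WM=20
i=14 t=25 v=1: → [24,30); WM=23
i=15 t=26 v=5: → [24,30); WM=24; [18,24) fires=8
i=16 t=27 v=1: → [24,30); WM=25
i=17 t=27 v=1: → [24,30); WM=25
i=18 t=25 v=5: → [24,30); WM=25
i=19 t=28 v=2: → [24,30); WM=26
i=20 t=25 v=8: DROP (t<26-0); WM=26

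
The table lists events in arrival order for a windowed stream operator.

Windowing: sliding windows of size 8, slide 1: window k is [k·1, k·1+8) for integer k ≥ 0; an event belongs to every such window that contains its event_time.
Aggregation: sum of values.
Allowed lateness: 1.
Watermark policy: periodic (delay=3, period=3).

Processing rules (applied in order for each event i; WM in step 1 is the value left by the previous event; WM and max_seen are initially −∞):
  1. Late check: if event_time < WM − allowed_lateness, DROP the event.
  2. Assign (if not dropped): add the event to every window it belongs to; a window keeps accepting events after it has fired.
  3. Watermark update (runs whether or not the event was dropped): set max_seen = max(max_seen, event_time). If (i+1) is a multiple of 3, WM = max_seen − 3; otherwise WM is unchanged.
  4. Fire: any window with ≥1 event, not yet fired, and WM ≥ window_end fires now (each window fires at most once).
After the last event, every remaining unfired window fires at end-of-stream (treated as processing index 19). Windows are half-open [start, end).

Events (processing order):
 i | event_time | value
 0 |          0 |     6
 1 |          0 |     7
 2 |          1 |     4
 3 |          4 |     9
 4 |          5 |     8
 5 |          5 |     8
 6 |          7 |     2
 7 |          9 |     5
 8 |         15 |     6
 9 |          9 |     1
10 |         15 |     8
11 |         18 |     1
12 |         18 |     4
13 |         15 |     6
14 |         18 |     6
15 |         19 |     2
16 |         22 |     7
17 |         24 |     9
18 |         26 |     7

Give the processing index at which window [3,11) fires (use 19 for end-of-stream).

8

i=0 t=0 v=6: → [0,8); WM=−∞
i=1 t=0 v=7: → [0,8); WM=−∞
i=2 t=1 v=4: → [1,9),[0,8); WM=-2
i=3 t=4 v=9: → [4,12),[3,11),[2,10),[1,9),[0,8); WM=-2
i=4 t=5 v=8: → [5,13),[4,12),[3,11),[2,10),[1,9),[0,8); WM=-2
i=5 t=5 v=8: → [5,13),[4,12),[3,11),[2,10),[1,9),[0,8); WM=2
i=6 t=7 v=2: → [7,15),[6,14),[5,13),[4,12),[3,11),[2,10),[1,9),[0,8); WM=2
i=7 t=9 v=5: → [9,17),[8,16),[7,15),[6,14),[5,13),[4,12),[3,11),[2,10); WM=2
i=8 t=15 v=6: → [15,23),[14,22),[13,21),[12,20),[11,19),[10,18),[9,17),[8,16); WM=12; [0,8) fires=44 [1,9) fires=31 [2,10) fires=32 [3,11) fires=32 [4,12) fires=32
i=9 t=9 v=1: DROP (t<12-1); WM=12
i=10 t=15 v=8: → [15,23),[14,22),[13,21),[12,20),[11,19),[10,18),[9,17),[8,16); WM=12
i=11 t=18 v=1: → [18,26),[17,25),[16,24),[15,23),[14,22),[13,21),[12,20),[11,19); WM=15; [5,13) fires=23 [6,14) fires=7 [7,15) fires=7
i=12 t=18 v=4: → [18,26),[17,25),[16,24),[15,23),[14,22),[13,21),[12,20),[11,19); WM=15
i=13 t=15 v=6: → [15,23),[14,22),[13,21),[12,20),[11,19),[10,18),[9,17),[8,16); WM=15
i=14 t=18 v=6: → [18,26),[17,25),[16,24),[15,23),[14,22),[13,21),[12,20),[11,19); WM=15
i=15 t=19 v=2: → [19,27),[18,26),[17,25),[16,24),[15,23),[14,22),[13,21),[12,20); WM=15
i=16 t=22 v=7: → [22,30),[21,29),[20,28),[19,27),[18,26),[17,25),[16,24),[15,23); WM=15
i=17 t=24 v=9: → [24,32),[23,31),[22,30),[21,29),[20,28),[19,27),[18,26),[17,25); WM=21; [8,16) fires=25 [9,17) fires=25 [10,18) fires=20 [11,19) fires=31 [12,20) fires=33 [13,21) fires=33
i=18 t=26 v=7: → [26,34),[25,33),[24,32),[23,31),[22,30),[21,29),[20,28),[19,27); WM=21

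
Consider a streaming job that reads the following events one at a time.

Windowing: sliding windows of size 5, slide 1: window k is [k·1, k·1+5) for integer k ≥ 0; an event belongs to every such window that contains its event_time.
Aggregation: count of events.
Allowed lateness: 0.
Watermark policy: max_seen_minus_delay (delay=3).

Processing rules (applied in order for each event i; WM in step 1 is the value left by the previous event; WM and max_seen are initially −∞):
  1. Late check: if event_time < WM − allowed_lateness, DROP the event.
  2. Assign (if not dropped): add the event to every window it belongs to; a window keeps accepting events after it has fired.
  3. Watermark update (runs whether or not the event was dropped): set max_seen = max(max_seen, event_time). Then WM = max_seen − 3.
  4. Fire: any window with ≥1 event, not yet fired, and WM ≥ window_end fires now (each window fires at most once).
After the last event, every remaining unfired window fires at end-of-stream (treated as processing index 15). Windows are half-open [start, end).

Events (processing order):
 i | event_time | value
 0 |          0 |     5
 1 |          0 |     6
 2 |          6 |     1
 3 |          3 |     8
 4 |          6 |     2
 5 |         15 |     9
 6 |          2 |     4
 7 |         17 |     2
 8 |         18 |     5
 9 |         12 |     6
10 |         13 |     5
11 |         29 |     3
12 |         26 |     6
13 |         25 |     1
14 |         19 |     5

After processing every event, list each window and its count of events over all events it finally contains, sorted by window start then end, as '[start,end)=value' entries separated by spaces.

i=0 t=0 v=5: → [0,5); WM=-3
i=1 t=0 v=6: → [0,5); WM=-3
i=2 t=6 v=1: → [6,11),[5,10),[4,9),[3,8),[2,7); WM=3
i=3 t=3 v=8: → [3,8),[2,7),[1,6),[0,5); WM=3
i=4 t=6 v=2: → [6,11),[5,10),[4,9),[3,8),[2,7); WM=3
i=5 t=15 v=9: → [15,20),[14,19),[13,18),[12,17),[11,16); WM=12; [0,5) fires=3 [1,6) fires=1 [2,7) fires=3 [3,8) fires=3 [4,9) fires=2 [5,10) fires=2 [6,11) fires=2
i=6 t=2 v=4: DROP (t<12-0); WM=12
i=7 t=17 v=2: → [17,22),[16,21),[15,20),[14,19),[13,18); WM=14
i=8 t=18 v=5: → [18,23),[17,22),[16,21),[15,20),[14,19); WM=15
i=9 t=12 v=6: DROP (t<15-0); WM=15
i=10 t=13 v=5: DROP (t<15-0); WM=15
i=11 t=29 v=3: → [29,34),[28,33),[27,32),[26,31),[25,30); WM=26; [11,16) fires=1 [12,17) fires=1 [13,18) fires=2 [14,19) fires=3 [15,20) fires=3 [16,21) fires=2 [17,22) fires=2 [18,23) fires=1
i=12 t=26 v=6: → [26,31),[25,30),[24,29),[23,28),[22,27); WM=26
i=13 t=25 v=1: DROP (t<26-0); WM=26
i=14 t=19 v=5: DROP (t<26-0); WM=26

[0,5)=3 [1,6)=1 [2,7)=3 [3,8)=3 [4,9)=2 [5,10)=2 [6,11)=2 [11,16)=1 [12,17)=1 [13,18)=2 [14,19)=3 [15,20)=3 [16,21)=2 [17,22)=2 [18,23)=1 [22,27)=1 [23,28)=1 [24,29)=1 [25,30)=2 [26,31)=2 [27,32)=1 [28,33)=1 [29,34)=1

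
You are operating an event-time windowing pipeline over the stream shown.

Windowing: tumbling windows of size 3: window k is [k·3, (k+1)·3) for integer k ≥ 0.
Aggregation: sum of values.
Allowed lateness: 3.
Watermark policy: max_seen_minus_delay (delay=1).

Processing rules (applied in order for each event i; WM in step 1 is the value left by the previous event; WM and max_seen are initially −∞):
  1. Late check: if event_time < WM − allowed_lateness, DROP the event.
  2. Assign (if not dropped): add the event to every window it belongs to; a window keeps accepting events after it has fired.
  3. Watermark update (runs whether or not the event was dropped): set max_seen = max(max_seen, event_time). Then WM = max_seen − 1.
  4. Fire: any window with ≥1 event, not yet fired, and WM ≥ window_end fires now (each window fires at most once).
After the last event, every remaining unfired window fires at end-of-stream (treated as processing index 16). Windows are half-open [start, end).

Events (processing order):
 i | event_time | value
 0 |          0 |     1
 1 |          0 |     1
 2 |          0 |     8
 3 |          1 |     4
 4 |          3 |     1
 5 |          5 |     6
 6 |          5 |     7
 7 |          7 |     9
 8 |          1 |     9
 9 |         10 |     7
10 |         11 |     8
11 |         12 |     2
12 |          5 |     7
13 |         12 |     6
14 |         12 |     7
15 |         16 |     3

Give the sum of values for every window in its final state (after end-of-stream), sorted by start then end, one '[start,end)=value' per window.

i=0 t=0 v=1: → [0,3); WM=-1
i=1 t=0 v=1: → [0,3); WM=-1
i=2 t=0 v=8: → [0,3); WM=-1
i=3 t=1 v=4: → [0,3); WM=0
i=4 t=3 v=1: → [3,6); WM=2
i=5 t=5 v=6: → [3,6); WM=4; [0,3) fires=14
i=6 t=5 v=7: → [3,6); WM=4
i=7 t=7 v=9: → [6,9); WM=6; [3,6) fires=14
i=8 t=1 v=9: DROP (t<6-3); WM=6
i=9 t=10 v=7: → [9,12); WM=9; [6,9) fires=9
i=10 t=11 v=8: → [9,12); WM=10
i=11 t=12 v=2: → [12,15); WM=11
i=12 t=5 v=7: DROP (t<11-3); WM=11
i=13 t=12 v=6: → [12,15); WM=11
i=14 t=12 v=7: → [12,15); WM=11
i=15 t=16 v=3: → [15,18); WM=15; [9,12) fires=15 [12,15) fires=15

[0,3)=14 [3,6)=14 [6,9)=9 [9,12)=15 [12,15)=15 [15,18)=3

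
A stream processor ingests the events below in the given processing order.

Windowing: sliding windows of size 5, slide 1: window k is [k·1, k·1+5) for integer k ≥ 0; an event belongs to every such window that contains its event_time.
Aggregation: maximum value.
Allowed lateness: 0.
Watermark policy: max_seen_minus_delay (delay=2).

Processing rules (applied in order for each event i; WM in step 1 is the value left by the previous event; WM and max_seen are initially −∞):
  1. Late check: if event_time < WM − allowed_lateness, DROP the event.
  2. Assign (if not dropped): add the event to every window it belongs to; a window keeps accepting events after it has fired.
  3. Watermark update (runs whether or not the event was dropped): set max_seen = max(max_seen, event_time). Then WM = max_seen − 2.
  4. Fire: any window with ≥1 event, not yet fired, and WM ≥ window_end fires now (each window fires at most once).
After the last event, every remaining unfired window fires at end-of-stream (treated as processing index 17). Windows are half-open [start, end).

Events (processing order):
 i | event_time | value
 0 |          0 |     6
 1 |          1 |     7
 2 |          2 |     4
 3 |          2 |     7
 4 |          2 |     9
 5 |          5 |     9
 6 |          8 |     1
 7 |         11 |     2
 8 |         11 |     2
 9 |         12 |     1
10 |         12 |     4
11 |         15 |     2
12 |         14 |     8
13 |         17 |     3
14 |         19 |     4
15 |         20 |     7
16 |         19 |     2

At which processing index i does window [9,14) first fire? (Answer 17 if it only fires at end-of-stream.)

i=0 t=0 v=6: → [0,5); WM=-2
i=1 t=1 v=7: → [1,6),[0,5); WM=-1
i=2 t=2 v=4: → [2,7),[1,6),[0,5); WM=0
i=3 t=2 v=7: → [2,7),[1,6),[0,5); WM=0
i=4 t=2 v=9: → [2,7),[1,6),[0,5); WM=0
i=5 t=5 v=9: → [5,10),[4,9),[3,8),[2,7),[1,6); WM=3
i=6 t=8 v=1: → [8,13),[7,12),[6,11),[5,10),[4,9); WM=6; [0,5) fires=9 [1,6) fires=9
i=7 t=11 v=2: → [11,16),[10,15),[9,14),[8,13),[7,12); WM=9; [2,7) fires=9 [3,8) fires=9 [4,9) fires=9
i=8 t=11 v=2: → [11,16),[10,15),[9,14),[8,13),[7,12); WM=9
i=9 t=12 v=1: → [12,17),[11,16),[10,15),[9,14),[8,13); WM=10; [5,10) fires=9
i=10 t=12 v=4: → [12,17),[11,16),[10,15),[9,14),[8,13); WM=10
i=11 t=15 v=2: → [15,20),[14,19),[13,18),[12,17),[11,16); WM=13; [6,11) fires=1 [7,12) fires=2 [8,13) fires=4
i=12 t=14 v=8: → [14,19),[13,18),[12,17),[11,16),[10,15); WM=13
i=13 t=17 v=3: → [17,22),[16,21),[15,20),[14,19),[13,18); WM=15; [9,14) fires=4 [10,15) fires=8
i=14 t=19 v=4: → [19,24),[18,23),[17,22),[16,21),[15,20); WM=17; [11,16) fires=8 [12,17) fires=8
i=15 t=20 v=7: → [20,25),[19,24),[18,23),[17,22),[16,21); WM=18; [13,18) fires=8
i=16 t=19 v=2: → [19,24),[18,23),[17,22),[16,21),[15,20); WM=18

13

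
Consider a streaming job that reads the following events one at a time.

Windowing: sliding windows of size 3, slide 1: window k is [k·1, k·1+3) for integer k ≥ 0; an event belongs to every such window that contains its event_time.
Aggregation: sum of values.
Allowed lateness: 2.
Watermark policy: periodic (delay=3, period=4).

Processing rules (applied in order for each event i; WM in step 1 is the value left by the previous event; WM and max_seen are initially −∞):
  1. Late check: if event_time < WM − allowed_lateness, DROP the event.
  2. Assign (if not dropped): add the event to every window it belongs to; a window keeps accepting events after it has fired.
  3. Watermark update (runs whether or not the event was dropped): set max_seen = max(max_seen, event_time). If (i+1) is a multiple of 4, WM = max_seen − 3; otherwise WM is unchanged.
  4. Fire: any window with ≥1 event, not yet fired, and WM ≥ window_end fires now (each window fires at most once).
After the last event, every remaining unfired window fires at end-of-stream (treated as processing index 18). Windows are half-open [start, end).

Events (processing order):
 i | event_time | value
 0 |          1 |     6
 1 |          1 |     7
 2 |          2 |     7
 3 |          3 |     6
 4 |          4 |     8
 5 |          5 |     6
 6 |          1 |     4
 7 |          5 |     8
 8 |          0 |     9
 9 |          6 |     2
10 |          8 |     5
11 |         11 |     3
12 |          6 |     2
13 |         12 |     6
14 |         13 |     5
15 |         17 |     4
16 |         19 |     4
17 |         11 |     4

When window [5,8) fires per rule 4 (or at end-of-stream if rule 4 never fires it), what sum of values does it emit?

i=0 t=1 v=6: → [1,4),[0,3); WM=−∞
i=1 t=1 v=7: → [1,4),[0,3); WM=−∞
i=2 t=2 v=7: → [2,5),[1,4),[0,3); WM=−∞
i=3 t=3 v=6: → [3,6),[2,5),[1,4); WM=0
i=4 t=4 v=8: → [4,7),[3,6),[2,5); WM=0
i=5 t=5 v=6: → [5,8),[4,7),[3,6); WM=0
i=6 t=1 v=4: → [1,4),[0,3); WM=0
i=7 t=5 v=8: → [5,8),[4,7),[3,6); WM=2
i=8 t=0 v=9: → [0,3); WM=2
i=9 t=6 v=2: → [6,9),[5,8),[4,7); WM=2
i=10 t=8 v=5: → [8,11),[7,10),[6,9); WM=2
i=11 t=11 v=3: → [11,14),[10,13),[9,12); WM=8; [0,3) fires=33 [1,4) fires=30 [2,5) fires=21 [3,6) fires=28 [4,7) fires=24 [5,8) fires=16
i=12 t=6 v=2: → [6,9),[5,8),[4,7); WM=8
i=13 t=12 v=6: → [12,15),[11,14),[10,13); WM=8
i=14 t=13 v=5: → [13,16),[12,15),[11,14); WM=8
i=15 t=17 v=4: → [17,20),[16,19),[15,18); WM=14; [6,9) fires=9 [7,10) fires=5 [8,11) fires=5 [9,12) fires=3 [10,13) fires=9 [11,14) fires=14
i=16 t=19 v=4: → [19,22),[18,21),[17,20); WM=14
i=17 t=11 v=4: DROP (t<14-2); WM=14

16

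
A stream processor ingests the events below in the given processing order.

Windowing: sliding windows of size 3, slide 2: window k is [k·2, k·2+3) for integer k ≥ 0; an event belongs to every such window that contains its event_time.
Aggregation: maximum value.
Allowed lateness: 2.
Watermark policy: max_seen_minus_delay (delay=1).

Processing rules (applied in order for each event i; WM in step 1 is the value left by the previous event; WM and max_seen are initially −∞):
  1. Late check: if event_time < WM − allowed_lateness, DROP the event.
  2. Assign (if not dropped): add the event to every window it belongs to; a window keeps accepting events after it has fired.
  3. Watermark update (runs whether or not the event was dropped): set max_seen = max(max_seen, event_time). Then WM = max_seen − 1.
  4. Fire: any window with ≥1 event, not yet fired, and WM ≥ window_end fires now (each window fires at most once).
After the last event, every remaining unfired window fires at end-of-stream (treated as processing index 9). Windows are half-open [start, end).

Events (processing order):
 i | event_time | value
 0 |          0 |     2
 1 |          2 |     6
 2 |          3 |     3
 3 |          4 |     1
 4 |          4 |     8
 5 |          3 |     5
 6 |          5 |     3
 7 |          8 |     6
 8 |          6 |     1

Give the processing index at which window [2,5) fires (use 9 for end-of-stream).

7

i=0 t=0 v=2: → [0,3); WM=-1
i=1 t=2 v=6: → [2,5),[0,3); WM=1
i=2 t=3 v=3: → [2,5); WM=2
i=3 t=4 v=1: → [4,7),[2,5); WM=3; [0,3) fires=6
i=4 t=4 v=8: → [4,7),[2,5); WM=3
i=5 t=3 v=5: → [2,5); WM=3
i=6 t=5 v=3: → [4,7); WM=4
i=7 t=8 v=6: → [8,11),[6,9); WM=7; [2,5) fires=8 [4,7) fires=8
i=8 t=6 v=1: → [6,9),[4,7); WM=7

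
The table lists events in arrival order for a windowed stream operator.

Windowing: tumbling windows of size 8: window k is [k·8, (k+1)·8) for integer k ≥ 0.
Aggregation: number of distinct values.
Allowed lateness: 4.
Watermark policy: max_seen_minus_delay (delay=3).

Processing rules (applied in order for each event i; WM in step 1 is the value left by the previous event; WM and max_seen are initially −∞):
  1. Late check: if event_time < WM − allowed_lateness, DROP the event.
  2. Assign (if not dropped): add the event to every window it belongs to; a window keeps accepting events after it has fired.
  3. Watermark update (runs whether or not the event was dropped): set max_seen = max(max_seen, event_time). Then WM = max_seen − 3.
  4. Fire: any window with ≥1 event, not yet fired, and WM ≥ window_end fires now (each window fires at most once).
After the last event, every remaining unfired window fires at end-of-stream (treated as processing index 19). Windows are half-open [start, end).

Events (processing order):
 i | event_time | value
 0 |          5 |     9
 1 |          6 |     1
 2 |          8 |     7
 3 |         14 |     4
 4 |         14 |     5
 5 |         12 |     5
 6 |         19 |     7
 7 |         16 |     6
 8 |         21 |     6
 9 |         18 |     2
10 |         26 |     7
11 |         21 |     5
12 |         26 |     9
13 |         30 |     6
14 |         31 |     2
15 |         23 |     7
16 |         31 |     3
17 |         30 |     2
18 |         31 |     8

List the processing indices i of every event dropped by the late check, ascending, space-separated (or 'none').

i=0 t=5 v=9: → [0,8); WM=2
i=1 t=6 v=1: → [0,8); WM=3
i=2 t=8 v=7: → [8,16); WM=5
i=3 t=14 v=4: → [8,16); WM=11; [0,8) fires=2
i=4 t=14 v=5: → [8,16); WM=11
i=5 t=12 v=5: → [8,16); WM=11
i=6 t=19 v=7: → [16,24); WM=16; [8,16) fires=3
i=7 t=16 v=6: → [16,24); WM=16
i=8 t=21 v=6: → [16,24); WM=18
i=9 t=18 v=2: → [16,24); WM=18
i=10 t=26 v=7: → [24,32); WM=23
i=11 t=21 v=5: → [16,24); WM=23
i=12 t=26 v=9: → [24,32); WM=23
i=13 t=30 v=6: → [24,32); WM=27; [16,24) fires=4
i=14 t=31 v=2: → [24,32); WM=28
i=15 t=23 v=7: DROP (t<28-4); WM=28
i=16 t=31 v=3: → [24,32); WM=28
i=17 t=30 v=2: → [24,32); WM=28
i=18 t=31 v=8: → [24,32); WM=28

15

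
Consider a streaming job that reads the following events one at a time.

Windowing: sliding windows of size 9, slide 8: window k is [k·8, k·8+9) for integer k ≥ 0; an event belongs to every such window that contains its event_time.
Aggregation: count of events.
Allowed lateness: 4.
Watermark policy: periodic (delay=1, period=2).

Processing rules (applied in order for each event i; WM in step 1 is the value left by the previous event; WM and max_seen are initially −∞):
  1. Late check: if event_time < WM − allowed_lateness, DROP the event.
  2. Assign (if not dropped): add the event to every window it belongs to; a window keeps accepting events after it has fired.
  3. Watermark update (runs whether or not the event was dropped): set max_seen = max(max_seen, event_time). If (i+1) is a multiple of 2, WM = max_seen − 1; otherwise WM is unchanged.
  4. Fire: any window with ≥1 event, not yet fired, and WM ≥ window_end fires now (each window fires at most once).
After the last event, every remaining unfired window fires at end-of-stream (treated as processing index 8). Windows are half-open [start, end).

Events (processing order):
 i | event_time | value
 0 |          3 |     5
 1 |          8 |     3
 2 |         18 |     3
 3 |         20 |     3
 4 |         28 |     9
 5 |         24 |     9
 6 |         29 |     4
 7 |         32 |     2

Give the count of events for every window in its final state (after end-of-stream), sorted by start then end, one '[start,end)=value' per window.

i=0 t=3 v=5: → [0,9); WM=−∞
i=1 t=8 v=3: → [8,17),[0,9); WM=7
i=2 t=18 v=3: → [16,25); WM=7
i=3 t=20 v=3: → [16,25); WM=19; [0,9) fires=2 [8,17) fires=1
i=4 t=28 v=9: → [24,33); WM=19
i=5 t=24 v=9: → [24,33),[16,25); WM=27; [16,25) fires=3
i=6 t=29 v=4: → [24,33); WM=27
i=7 t=32 v=2: → [32,41),[24,33); WM=31

[0,9)=2 [8,17)=1 [16,25)=3 [24,33)=4 [32,41)=1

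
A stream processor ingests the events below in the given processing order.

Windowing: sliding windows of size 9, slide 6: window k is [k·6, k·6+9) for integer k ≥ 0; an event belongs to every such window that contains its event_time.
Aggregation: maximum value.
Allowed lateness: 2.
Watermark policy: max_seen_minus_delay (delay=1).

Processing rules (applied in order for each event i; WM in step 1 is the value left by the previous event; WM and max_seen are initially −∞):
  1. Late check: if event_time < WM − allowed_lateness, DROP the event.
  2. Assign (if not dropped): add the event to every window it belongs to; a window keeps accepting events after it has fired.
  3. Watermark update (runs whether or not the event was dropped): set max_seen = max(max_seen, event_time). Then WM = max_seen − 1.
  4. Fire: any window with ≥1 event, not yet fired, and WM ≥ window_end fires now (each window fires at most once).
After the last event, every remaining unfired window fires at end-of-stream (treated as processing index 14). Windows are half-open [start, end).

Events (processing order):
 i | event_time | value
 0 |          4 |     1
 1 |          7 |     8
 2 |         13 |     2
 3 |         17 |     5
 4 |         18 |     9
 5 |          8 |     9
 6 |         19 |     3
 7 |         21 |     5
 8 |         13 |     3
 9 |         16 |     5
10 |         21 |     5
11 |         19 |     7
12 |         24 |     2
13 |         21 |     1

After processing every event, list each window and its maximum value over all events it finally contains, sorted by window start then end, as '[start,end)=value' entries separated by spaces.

[0,9)=8 [6,15)=8 [12,21)=9 [18,27)=9 [24,33)=2

i=0 t=4 v=1: → [0,9); WM=3
i=1 t=7 v=8: → [6,15),[0,9); WM=6
i=2 t=13 v=2: → [12,21),[6,15); WM=12; [0,9) fires=8
i=3 t=17 v=5: → [12,21); WM=16; [6,15) fires=8
i=4 t=18 v=9: → [18,27),[12,21); WM=17
i=5 t=8 v=9: DROP (t<17-2); WM=17
i=6 t=19 v=3: → [18,27),[12,21); WM=18
i=7 t=21 v=5: → [18,27); WM=20
i=8 t=13 v=3: DROP (t<20-2); WM=20
i=9 t=16 v=5: DROP (t<20-2); WM=20
i=10 t=21 v=5: → [18,27); WM=20
i=11 t=19 v=7: → [18,27),[12,21); WM=20
i=12 t=24 v=2: → [24,33),[18,27); WM=23; [12,21) fires=9
i=13 t=21 v=1: → [18,27); WM=23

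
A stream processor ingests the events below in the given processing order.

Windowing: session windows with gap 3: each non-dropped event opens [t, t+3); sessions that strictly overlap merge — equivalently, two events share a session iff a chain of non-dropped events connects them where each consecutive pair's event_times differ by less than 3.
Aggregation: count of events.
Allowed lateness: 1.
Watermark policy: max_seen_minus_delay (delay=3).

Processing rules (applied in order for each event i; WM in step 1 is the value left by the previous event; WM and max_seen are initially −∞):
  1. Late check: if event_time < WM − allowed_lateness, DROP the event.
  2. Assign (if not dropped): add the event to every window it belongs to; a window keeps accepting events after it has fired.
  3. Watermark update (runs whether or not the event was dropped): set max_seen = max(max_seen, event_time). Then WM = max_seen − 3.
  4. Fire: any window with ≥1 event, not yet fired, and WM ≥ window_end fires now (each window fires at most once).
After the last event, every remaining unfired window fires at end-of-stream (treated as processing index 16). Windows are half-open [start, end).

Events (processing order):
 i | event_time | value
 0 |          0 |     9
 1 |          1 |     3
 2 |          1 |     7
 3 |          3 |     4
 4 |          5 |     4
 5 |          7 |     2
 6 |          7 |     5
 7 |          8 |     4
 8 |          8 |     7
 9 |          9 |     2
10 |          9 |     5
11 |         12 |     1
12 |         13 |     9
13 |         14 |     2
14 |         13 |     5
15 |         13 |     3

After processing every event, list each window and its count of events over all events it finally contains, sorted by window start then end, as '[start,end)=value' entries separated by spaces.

i=0 t=0 v=9: → [0,3); WM=-3
i=1 t=1 v=3: → [0,4); WM=-2
i=2 t=1 v=7: → [0,4); WM=-2
i=3 t=3 v=4: → [0,6); WM=0
i=4 t=5 v=4: → [0,8); WM=2
i=5 t=7 v=2: → [0,10); WM=4
i=6 t=7 v=5: → [0,10); WM=4
i=7 t=8 v=4: → [0,11); WM=5
i=8 t=8 v=7: → [0,11); WM=5
i=9 t=9 v=2: → [0,12); WM=6
i=10 t=9 v=5: → [0,12); WM=6
i=11 t=12 v=1: → [12,15); WM=9
i=12 t=13 v=9: → [12,16); WM=10
i=13 t=14 v=2: → [12,17); WM=11
i=14 t=13 v=5: → [12,17); WM=11
i=15 t=13 v=3: → [12,17); WM=11

[0,12)=11 [12,17)=5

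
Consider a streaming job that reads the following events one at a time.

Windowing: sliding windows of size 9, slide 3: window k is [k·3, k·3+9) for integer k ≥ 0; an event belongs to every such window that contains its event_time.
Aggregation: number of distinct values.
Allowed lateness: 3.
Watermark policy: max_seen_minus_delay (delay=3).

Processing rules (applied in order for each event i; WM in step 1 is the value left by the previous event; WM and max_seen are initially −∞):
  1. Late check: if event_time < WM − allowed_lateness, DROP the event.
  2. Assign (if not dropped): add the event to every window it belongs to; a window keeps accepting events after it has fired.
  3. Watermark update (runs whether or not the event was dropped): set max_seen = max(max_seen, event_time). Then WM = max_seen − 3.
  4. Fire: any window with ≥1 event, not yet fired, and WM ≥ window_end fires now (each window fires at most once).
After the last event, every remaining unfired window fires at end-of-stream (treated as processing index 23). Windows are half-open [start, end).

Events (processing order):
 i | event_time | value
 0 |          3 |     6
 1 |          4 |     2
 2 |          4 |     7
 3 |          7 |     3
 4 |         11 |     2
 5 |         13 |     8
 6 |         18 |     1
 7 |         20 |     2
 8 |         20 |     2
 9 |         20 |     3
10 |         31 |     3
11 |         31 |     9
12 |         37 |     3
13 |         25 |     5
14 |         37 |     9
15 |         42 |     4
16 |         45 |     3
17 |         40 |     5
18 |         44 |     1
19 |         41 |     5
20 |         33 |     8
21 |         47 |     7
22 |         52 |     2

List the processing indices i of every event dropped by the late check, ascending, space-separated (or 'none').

13 20

i=0 t=3 v=6: → [3,12),[0,9); WM=0
i=1 t=4 v=2: → [3,12),[0,9); WM=1
i=2 t=4 v=7: → [3,12),[0,9); WM=1
i=3 t=7 v=3: → [6,15),[3,12),[0,9); WM=4
i=4 t=11 v=2: → [9,18),[6,15),[3,12); WM=8
i=5 t=13 v=8: → [12,21),[9,18),[6,15); WM=10; [0,9) fires=4
i=6 t=18 v=1: → [18,27),[15,24),[12,21); WM=15; [3,12) fires=4 [6,15) fires=3
i=7 t=20 v=2: → [18,27),[15,24),[12,21); WM=17
i=8 t=20 v=2: → [18,27),[15,24),[12,21); WM=17
i=9 t=20 v=3: → [18,27),[15,24),[12,21); WM=17
i=10 t=31 v=3: → [30,39),[27,36),[24,33); WM=28; [9,18) fires=2 [12,21) fires=4 [15,24) fires=3 [18,27) fires=3
i=11 t=31 v=9: → [30,39),[27,36),[24,33); WM=28
i=12 t=37 v=3: → [36,45),[33,42),[30,39); WM=34; [24,33) fires=2
i=13 t=25 v=5: DROP (t<34-3); WM=34
i=14 t=37 v=9: → [36,45),[33,42),[30,39); WM=34
i=15 t=42 v=4: → [42,51),[39,48),[36,45); WM=39; [27,36) fires=2 [30,39) fires=2
i=16 t=45 v=3: → [45,54),[42,51),[39,48); WM=42; [33,42) fires=2
i=17 t=40 v=5: → [39,48),[36,45),[33,42); WM=42
i=18 t=44 v=1: → [42,51),[39,48),[36,45); WM=42
i=19 t=41 v=5: → [39,48),[36,45),[33,42); WM=42
i=20 t=33 v=8: DROP (t<42-3); WM=42
i=21 t=47 v=7: → [45,54),[42,51),[39,48); WM=44
i=22 t=52 v=2: → [51,60),[48,57),[45,54); WM=49; [36,45) fires=5 [39,48) fires=5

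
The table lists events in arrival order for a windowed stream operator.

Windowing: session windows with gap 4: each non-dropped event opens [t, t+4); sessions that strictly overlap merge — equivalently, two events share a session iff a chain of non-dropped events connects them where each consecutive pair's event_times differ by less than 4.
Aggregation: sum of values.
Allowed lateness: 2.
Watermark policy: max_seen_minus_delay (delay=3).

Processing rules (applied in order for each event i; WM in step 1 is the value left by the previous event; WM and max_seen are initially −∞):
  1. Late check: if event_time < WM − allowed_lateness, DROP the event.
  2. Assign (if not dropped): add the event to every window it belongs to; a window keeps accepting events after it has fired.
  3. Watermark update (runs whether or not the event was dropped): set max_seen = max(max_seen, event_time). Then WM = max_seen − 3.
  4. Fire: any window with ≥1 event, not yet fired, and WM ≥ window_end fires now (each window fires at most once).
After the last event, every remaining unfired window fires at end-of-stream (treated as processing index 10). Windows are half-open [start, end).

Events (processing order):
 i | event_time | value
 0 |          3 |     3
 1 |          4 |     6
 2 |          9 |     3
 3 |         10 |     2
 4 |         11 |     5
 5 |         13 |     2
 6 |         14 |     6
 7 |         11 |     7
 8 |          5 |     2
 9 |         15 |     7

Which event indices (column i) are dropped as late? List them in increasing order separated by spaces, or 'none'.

8

i=0 t=3 v=3: → [3,7); WM=0
i=1 t=4 v=6: → [3,8); WM=1
i=2 t=9 v=3: → [9,13); WM=6
i=3 t=10 v=2: → [9,14); WM=7
i=4 t=11 v=5: → [9,15); WM=8
i=5 t=13 v=2: → [9,17); WM=10
i=6 t=14 v=6: → [9,18); WM=11
i=7 t=11 v=7: → [9,18); WM=11
i=8 t=5 v=2: DROP (t<11-2); WM=11
i=9 t=15 v=7: → [9,19); WM=12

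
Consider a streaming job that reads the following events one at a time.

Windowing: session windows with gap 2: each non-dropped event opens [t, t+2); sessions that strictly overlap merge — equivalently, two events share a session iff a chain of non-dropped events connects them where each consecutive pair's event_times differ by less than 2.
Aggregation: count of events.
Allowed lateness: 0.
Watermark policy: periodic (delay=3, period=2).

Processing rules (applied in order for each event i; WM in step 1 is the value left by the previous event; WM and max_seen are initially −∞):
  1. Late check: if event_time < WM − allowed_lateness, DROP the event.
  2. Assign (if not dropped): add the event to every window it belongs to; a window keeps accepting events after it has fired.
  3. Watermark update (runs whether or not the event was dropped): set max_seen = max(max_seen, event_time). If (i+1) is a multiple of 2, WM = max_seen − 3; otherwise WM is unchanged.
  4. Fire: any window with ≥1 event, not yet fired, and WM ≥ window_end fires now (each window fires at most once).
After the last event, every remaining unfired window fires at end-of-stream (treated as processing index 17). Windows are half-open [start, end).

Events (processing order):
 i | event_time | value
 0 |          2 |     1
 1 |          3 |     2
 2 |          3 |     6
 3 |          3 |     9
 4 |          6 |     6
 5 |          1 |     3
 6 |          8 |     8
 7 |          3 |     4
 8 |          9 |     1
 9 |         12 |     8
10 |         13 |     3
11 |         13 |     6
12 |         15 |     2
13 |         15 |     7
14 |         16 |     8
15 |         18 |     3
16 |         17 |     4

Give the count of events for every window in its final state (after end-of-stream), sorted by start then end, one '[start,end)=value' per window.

i=0 t=2 v=1: → [2,4); WM=−∞
i=1 t=3 v=2: → [2,5); WM=0
i=2 t=3 v=6: → [2,5); WM=0
i=3 t=3 v=9: → [2,5); WM=0
i=4 t=6 v=6: → [6,8); WM=0
i=5 t=1 v=3: → [1,5); WM=3
i=6 t=8 v=8: → [8,10); WM=3
i=7 t=3 v=4: → [1,5); WM=5
i=8 t=9 v=1: → [8,11); WM=5
i=9 t=12 v=8: → [12,14); WM=9
i=10 t=13 v=3: → [12,15); WM=9
i=11 t=13 v=6: → [12,15); WM=10
i=12 t=15 v=2: → [15,17); WM=10
i=13 t=15 v=7: → [15,17); WM=12
i=14 t=16 v=8: → [15,18); WM=12
i=15 t=18 v=3: → [18,20); WM=15
i=16 t=17 v=4: → [15,20); WM=15

[1,5)=6 [6,8)=1 [8,11)=2 [12,15)=3 [15,20)=5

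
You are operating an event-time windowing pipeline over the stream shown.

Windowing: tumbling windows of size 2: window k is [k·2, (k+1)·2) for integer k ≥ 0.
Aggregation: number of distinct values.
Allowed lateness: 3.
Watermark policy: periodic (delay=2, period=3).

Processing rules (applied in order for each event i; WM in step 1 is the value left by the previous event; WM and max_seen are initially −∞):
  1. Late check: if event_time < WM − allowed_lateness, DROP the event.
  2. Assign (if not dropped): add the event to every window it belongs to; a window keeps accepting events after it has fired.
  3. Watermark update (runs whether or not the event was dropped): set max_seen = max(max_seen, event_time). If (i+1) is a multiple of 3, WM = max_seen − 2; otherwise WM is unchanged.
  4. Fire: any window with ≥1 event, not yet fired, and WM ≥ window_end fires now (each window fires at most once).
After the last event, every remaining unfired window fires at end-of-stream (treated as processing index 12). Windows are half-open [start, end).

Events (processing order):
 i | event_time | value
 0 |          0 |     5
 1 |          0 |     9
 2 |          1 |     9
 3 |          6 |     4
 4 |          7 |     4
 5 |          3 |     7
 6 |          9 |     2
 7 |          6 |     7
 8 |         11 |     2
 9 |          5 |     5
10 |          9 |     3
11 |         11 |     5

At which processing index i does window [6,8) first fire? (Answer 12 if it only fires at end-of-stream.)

8

i=0 t=0 v=5: → [0,2); WM=−∞
i=1 t=0 v=9: → [0,2); WM=−∞
i=2 t=1 v=9: → [0,2); WM=-1
i=3 t=6 v=4: → [6,8); WM=-1
i=4 t=7 v=4: → [6,8); WM=-1
i=5 t=3 v=7: → [2,4); WM=5; [0,2) fires=2 [2,4) fires=1
i=6 t=9 v=2: → [8,10); WM=5
i=7 t=6 v=7: → [6,8); WM=5
i=8 t=11 v=2: → [10,12); WM=9; [6,8) fires=2
i=9 t=5 v=5: DROP (t<9-3); WM=9
i=10 t=9 v=3: → [8,10); WM=9
i=11 t=11 v=5: → [10,12); WM=9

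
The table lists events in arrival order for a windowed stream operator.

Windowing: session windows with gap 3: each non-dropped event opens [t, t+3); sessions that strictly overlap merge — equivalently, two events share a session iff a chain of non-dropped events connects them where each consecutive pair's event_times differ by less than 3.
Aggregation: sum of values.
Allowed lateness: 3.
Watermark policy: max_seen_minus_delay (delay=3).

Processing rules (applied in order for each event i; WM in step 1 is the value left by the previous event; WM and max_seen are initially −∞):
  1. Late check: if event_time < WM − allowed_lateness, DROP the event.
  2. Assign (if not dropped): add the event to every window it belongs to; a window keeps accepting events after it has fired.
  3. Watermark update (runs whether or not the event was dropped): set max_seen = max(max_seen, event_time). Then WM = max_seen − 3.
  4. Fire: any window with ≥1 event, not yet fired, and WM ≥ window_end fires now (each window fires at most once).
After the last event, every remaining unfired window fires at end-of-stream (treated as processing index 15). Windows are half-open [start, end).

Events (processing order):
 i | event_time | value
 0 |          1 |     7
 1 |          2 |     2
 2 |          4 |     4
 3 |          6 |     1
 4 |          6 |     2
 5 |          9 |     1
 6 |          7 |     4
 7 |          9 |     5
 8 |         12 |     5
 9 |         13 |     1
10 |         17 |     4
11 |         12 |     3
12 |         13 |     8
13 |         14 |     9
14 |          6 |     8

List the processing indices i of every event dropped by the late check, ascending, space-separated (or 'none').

14

i=0 t=1 v=7: → [1,4); WM=-2
i=1 t=2 v=2: → [1,5); WM=-1
i=2 t=4 v=4: → [1,7); WM=1
i=3 t=6 v=1: → [1,9); WM=3
i=4 t=6 v=2: → [1,9); WM=3
i=5 t=9 v=1: → [9,12); WM=6
i=6 t=7 v=4: → [1,12); WM=6
i=7 t=9 v=5: → [1,12); WM=6
i=8 t=12 v=5: → [12,15); WM=9
i=9 t=13 v=1: → [12,16); WM=10
i=10 t=17 v=4: → [17,20); WM=14
i=11 t=12 v=3: → [12,16); WM=14
i=12 t=13 v=8: → [12,16); WM=14
i=13 t=14 v=9: → [12,17); WM=14
i=14 t=6 v=8: DROP (t<14-3); WM=14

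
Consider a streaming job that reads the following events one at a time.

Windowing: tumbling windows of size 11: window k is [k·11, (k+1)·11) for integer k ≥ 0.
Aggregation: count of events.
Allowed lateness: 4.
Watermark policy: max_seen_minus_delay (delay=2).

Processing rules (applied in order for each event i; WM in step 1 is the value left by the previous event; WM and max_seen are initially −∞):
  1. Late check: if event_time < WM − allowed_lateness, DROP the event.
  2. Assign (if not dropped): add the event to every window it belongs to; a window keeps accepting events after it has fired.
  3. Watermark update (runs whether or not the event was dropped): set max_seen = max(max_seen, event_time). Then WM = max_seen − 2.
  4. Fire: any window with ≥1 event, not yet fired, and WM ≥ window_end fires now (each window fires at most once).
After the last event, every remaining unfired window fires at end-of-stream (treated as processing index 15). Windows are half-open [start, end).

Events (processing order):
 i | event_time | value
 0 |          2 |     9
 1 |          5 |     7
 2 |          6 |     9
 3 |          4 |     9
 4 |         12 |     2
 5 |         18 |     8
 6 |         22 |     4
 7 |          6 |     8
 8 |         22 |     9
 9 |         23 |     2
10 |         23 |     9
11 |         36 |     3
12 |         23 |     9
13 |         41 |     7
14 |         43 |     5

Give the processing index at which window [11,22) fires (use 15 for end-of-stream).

11

i=0 t=2 v=9: → [0,11); WM=0
i=1 t=5 v=7: → [0,11); WM=3
i=2 t=6 v=9: → [0,11); WM=4
i=3 t=4 v=9: → [0,11); WM=4
i=4 t=12 v=2: → [11,22); WM=10
i=5 t=18 v=8: → [11,22); WM=16; [0,11) fires=4
i=6 t=22 v=4: → [22,33); WM=20
i=7 t=6 v=8: DROP (t<20-4); WM=20
i=8 t=22 v=9: → [22,33); WM=20
i=9 t=23 v=2: → [22,33); WM=21
i=10 t=23 v=9: → [22,33); WM=21
i=11 t=36 v=3: → [33,44); WM=34; [11,22) fires=2 [22,33) fires=4
i=12 t=23 v=9: DROP (t<34-4); WM=34
i=13 t=41 v=7: → [33,44); WM=39
i=14 t=43 v=5: → [33,44); WM=41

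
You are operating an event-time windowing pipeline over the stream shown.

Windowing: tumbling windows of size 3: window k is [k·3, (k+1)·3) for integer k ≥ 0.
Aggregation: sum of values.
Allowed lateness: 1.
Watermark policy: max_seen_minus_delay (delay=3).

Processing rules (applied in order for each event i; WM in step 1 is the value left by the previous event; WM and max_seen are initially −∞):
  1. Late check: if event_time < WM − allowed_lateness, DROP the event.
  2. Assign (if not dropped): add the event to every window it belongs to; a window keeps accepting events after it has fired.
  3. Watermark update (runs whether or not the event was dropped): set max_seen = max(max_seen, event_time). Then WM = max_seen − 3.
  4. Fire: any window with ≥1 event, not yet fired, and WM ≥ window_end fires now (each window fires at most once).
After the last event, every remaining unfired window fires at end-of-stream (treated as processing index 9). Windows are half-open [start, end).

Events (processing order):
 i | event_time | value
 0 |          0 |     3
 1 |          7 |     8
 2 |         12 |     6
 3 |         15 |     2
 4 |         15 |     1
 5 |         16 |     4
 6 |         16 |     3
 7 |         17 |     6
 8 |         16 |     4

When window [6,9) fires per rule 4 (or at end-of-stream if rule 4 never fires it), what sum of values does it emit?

i=0 t=0 v=3: → [0,3); WM=-3
i=1 t=7 v=8: → [6,9); WM=4; [0,3) fires=3
i=2 t=12 v=6: → [12,15); WM=9; [6,9) fires=8
i=3 t=15 v=2: → [15,18); WM=12
i=4 t=15 v=1: → [15,18); WM=12
i=5 t=16 v=4: → [15,18); WM=13
i=6 t=16 v=3: → [15,18); WM=13
i=7 t=17 v=6: → [15,18); WM=14
i=8 t=16 v=4: → [15,18); WM=14

8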